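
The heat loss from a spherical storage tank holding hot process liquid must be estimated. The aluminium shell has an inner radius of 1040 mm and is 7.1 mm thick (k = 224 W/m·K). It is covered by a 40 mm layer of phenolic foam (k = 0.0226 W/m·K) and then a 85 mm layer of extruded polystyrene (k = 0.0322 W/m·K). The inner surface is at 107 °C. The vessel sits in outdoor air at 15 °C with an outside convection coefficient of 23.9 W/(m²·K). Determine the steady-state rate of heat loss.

Q ≈ 316 W

For a spherical shell R = (1/r₁ − 1/r₂)/(4πk); film R = 1/(h·4πr²). In series:
R_aluminium shell = (1/1.04 − 1/1.0471)/(4π×224) = 2.316×10^-6 K/W
R_phenolic foam = (1/1.0471 − 1/1.0871)/(4π×0.0226) = 0.1237 K/W
R_extruded polystyrene = (1/1.0871 − 1/1.1721)/(4π×0.0322) = 0.1649 K/W
R_outer film = 1/(h·4πr_o²) = 1/(23.9×4π×1.1721²) = 0.002424 K/W
R_total = 0.291 K/W
Q = ΔT/R_total = 92/0.291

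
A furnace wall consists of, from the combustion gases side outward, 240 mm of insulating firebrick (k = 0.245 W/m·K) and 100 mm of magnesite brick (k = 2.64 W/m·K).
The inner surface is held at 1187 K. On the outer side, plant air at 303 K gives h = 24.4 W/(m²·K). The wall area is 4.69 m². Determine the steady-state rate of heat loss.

Q ≈ 3920 W

Using the resistance-network approach (series):
R_insulating firebrick = L/(kA) = 0.24/(0.245×4.69) = 0.2089 K/W
R_magnesite brick = L/(kA) = 0.1/(2.64×4.69) = 0.008077 K/W
R_outer film = 1/(h_o·A) = 1/(24.4×4.69) = 0.008739 K/W
R_total = 0.2257 K/W
Q = ΔT / R_total = 884 / 0.2257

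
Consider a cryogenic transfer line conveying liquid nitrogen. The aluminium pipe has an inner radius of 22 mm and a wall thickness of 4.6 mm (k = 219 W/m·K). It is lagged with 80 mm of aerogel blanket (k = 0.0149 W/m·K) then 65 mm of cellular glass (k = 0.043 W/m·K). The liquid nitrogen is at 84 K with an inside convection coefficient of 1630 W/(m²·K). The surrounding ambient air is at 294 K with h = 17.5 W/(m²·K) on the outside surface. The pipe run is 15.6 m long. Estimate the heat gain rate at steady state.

Q ≈ 197 W

Treating each annulus and film as a series resistance:
R_inner film = 1/(h_i·2πr₁L) = 1/(1630×2π×0.022×15.6) = 2.845×10^-4 K/W
R_aluminium pipe wall = ln(26.6/22)/(2π×219×15.6) = 8.845×10^-6 K/W
R_aerogel blanket = ln(106.6/26.6)/(2π×0.0149×15.6) = 0.9505 K/W
R_cellular glass = ln(171.6/106.6)/(2π×0.043×15.6) = 0.113 K/W
R_outer film = 1/(h_o·2πr_oL) = 1/(17.5×2π×0.1716×15.6) = 0.003397 K/W
R_total = 1.067 K/W
Q = ΔT/R_total = 210/1.067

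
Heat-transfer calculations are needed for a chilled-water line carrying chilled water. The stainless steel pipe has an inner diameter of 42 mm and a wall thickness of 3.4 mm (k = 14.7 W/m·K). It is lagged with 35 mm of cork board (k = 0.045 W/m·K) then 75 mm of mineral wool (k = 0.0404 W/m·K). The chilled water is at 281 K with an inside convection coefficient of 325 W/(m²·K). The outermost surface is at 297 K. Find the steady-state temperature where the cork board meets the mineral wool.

T ≈ 289 K

Treating each annulus and film as a series resistance:
R_inner film = 1/(h_i·2πr₁L) = 1/(325×2π×0.021×1) = 0.02332 K/W
R_stainless steel pipe wall = ln(24.4/21)/(2π×14.7×1) = 0.001625 K/W
R_cork board = ln(59.4/24.4)/(2π×0.045×1) = 3.147 K/W
R_mineral wool = ln(134.4/59.4)/(2π×0.0404×1) = 3.217 K/W
R_total = 6.388 K/W
Q = ΔT/R_total = 16/6.388
Q = 2.5 W/m
T_interface = T_inner + Q·ΣR(inner→interface) = 281 + 2.5×3.172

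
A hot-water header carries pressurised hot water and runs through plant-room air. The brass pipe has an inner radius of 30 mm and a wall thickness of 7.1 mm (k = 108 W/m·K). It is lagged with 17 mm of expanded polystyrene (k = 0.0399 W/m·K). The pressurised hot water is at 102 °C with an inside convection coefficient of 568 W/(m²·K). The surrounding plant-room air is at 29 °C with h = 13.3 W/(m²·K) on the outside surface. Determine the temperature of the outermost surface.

Per-layer cylindrical resistances, series-summed:
R_inner film = 1/(h_i·2πr₁L) = 1/(568×2π×0.03×1) = 0.00934 K/W
R_brass pipe wall = ln(37.1/30)/(2π×108×1) = 3.13×10^-4 K/W
R_expanded polystyrene = ln(54.1/37.1)/(2π×0.0399×1) = 1.505 K/W
R_outer film = 1/(h_o·2πr_oL) = 1/(13.3×2π×0.0541×1) = 0.2212 K/W
R_total = 1.736 K/W
Q = ΔT/R_total = 73/1.736
Q = 42.1 W/m
T_interface = T_inner − Q·ΣR(inner→interface) = 102 − 42.1×1.514

T ≈ 38.3 °C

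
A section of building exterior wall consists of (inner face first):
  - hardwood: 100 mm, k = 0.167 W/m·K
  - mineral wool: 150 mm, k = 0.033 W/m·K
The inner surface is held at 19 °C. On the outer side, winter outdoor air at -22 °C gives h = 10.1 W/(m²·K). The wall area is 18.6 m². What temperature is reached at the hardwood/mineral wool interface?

Thermal resistances in series:
R_hardwood = L/(kA) = 0.1/(0.167×18.6) = 0.03219 K/W
R_mineral wool = L/(kA) = 0.15/(0.033×18.6) = 0.2444 K/W
R_outer film = 1/(h_o·A) = 1/(10.1×18.6) = 0.005323 K/W
R_total = 0.2819 K/W;  Q = ΔT/R_total = 41/0.2819 = 145.4 W
T_interface = T_inner − Q·ΣR(inner→interface) = 19 − 145×0.03219

T ≈ 14.3 °C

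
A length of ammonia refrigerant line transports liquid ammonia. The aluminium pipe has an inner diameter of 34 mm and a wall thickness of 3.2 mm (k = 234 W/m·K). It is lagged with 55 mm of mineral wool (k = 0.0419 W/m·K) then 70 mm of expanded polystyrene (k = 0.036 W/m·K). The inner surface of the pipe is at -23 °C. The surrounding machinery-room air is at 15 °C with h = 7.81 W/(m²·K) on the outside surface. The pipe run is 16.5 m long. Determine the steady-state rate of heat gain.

Q ≈ 78 W

Cylindrical conduction, so R = ln(r₂/r₁)/(2πkL) per layer, in series:
R_aluminium pipe wall = ln(20.2/17)/(2π×234×16.5) = 7.109×10^-6 K/W
R_mineral wool = ln(75.2/20.2)/(2π×0.0419×16.5) = 0.3026 K/W
R_expanded polystyrene = ln(145.2/75.2)/(2π×0.036×16.5) = 0.1763 K/W
R_outer film = 1/(h_o·2πr_oL) = 1/(7.81×2π×0.1452×16.5) = 0.008506 K/W
R_total = 0.4874 K/W
Q = ΔT/R_total = 38/0.4874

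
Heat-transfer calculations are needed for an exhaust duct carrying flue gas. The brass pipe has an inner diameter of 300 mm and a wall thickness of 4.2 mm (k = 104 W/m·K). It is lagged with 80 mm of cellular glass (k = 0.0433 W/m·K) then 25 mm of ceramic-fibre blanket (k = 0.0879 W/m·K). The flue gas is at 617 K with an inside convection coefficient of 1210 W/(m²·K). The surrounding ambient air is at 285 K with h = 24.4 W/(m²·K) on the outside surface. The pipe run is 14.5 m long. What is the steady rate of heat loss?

For a radial system each layer contributes R = ln(r_out/r_in)/(2πkL); films add R = 1/(hA).
R_inner film = 1/(h_i·2πr₁L) = 1/(1210×2π×0.15×14.5) = 6.047×10^-5 K/W
R_brass pipe wall = ln(154.2/150)/(2π×104×14.5) = 2.915×10^-6 K/W
R_cellular glass = ln(234.2/154.2)/(2π×0.0433×14.5) = 0.1059 K/W
R_ceramic-fibre blanket = ln(259.2/234.2)/(2π×0.0879×14.5) = 0.01267 K/W
R_outer film = 1/(h_o·2πr_oL) = 1/(24.4×2π×0.2592×14.5) = 0.001736 K/W
R_total = 0.1204 K/W
Q = ΔT/R_total = 332/0.1204

Q ≈ 2760 W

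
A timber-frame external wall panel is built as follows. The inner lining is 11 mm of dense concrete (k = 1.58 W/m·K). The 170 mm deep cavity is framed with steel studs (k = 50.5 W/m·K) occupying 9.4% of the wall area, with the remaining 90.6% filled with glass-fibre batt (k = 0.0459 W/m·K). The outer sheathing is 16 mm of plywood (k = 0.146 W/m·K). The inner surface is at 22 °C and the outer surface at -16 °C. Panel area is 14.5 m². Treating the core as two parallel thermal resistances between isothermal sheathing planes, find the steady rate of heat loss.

Sheathing layers in series; stud and cavity paths in parallel between them.
R_inner = 0.011/(1.58×14.5) = 4.801×10^-4 K/W
R_stud  = 0.17/(50.5×0.094×14.5) = 0.00247 K/W
R_cav   = 0.17/(0.0459×0.906×14.5) = 0.2819 K/W
1/R_core = 1/R_stud + 1/R_cav → R_core = 0.002448 K/W
R_outer = 0.016/(0.146×14.5) = 0.007558 K/W
R_total = 0.01049 K/W
Q = ΔT/R_total = 38/0.01049

Q ≈ 3620 W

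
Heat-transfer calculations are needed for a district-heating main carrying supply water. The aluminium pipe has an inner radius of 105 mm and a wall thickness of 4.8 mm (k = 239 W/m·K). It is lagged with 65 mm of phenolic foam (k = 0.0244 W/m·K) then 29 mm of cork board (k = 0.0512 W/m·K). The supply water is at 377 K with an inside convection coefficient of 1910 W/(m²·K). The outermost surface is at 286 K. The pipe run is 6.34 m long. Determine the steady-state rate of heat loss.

Q ≈ 164 W

Cylindrical conduction, so R = ln(r₂/r₁)/(2πkL) per layer, in series:
R_inner film = 1/(h_i·2πr₁L) = 1/(1910×2π×0.105×6.34) = 1.252×10^-4 K/W
R_aluminium pipe wall = ln(109.8/105)/(2π×239×6.34) = 4.695×10^-6 K/W
R_phenolic foam = ln(174.8/109.8)/(2π×0.0244×6.34) = 0.4784 K/W
R_cork board = ln(203.8/174.8)/(2π×0.0512×6.34) = 0.07526 K/W
R_total = 0.5538 K/W
Q = ΔT/R_total = 91/0.5538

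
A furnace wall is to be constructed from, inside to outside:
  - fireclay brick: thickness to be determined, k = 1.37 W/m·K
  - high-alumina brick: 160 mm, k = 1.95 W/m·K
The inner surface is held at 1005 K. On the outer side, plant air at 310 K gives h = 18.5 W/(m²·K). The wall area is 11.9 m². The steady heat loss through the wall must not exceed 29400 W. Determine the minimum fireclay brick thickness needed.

L ≈ 199 mm

Thermal resistances in series:
R_high-alumina brick = L/(kA) = 0.16/(1.95×11.9) = 0.006895 K/W
R_outer film = 1/(h_o·A) = 1/(18.5×11.9) = 0.004542 K/W
Sum of the known resistances R_other = 0.01144 K/W
Required total resistance R_tot = ΔT/Q_allow = 695/29400 = 0.02364 K/W
R_fireclay brick = R_tot − R_other = 0.0122 K/W
L = R·k·A = 0.0122×1.37×11.9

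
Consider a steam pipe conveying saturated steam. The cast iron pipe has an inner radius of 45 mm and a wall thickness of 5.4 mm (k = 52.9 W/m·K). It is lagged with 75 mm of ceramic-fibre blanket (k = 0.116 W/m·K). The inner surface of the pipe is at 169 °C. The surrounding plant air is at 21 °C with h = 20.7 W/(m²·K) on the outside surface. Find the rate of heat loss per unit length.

q′ ≈ 113 W/m

For a radial system each layer contributes R = ln(r_out/r_in)/(2πkL); films add R = 1/(hA).
R_cast iron pipe wall = ln(50.4/45)/(2π×52.9×1) = 3.41×10^-4 K/W
R_ceramic-fibre blanket = ln(125.4/50.4)/(2π×0.116×1) = 1.251 K/W
R_outer film = 1/(h_o·2πr_oL) = 1/(20.7×2π×0.1254×1) = 0.06131 K/W
R_total = 1.312 K/W
Q = ΔT/R_total = 148/1.312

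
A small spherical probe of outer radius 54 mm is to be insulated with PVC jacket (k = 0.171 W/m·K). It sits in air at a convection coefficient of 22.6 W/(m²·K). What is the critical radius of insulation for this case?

For a sphere r_cr = 2k/h = 2×0.171/22.6
r_cr = 15.1 mm; since the bare radius (54 mm) is above r_cr, any added insulation will reduce heat loss.

r_cr ≈ 15.1 mm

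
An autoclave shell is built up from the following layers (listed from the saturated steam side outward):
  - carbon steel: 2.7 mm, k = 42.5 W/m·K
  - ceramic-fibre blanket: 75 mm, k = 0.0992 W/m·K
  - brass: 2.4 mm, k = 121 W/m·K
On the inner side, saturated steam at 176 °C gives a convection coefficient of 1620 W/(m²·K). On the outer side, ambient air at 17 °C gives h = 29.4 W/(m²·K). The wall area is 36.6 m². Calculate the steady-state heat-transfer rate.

Q ≈ 7360 W

Series thermal resistances:
R_inner film = 1/(h_i·A) = 1/(1620×36.6) = 1.687×10^-5 K/W
R_carbon steel = L/(kA) = 0.0027/(42.5×36.6) = 1.736×10^-6 K/W
R_ceramic-fibre blanket = L/(kA) = 0.075/(0.0992×36.6) = 0.02066 K/W
R_brass = L/(kA) = 0.0024/(121×36.6) = 5.419×10^-7 K/W
R_outer film = 1/(h_o·A) = 1/(29.4×36.6) = 9.293×10^-4 K/W
R_total = 0.02161 K/W
Q = ΔT / R_total = 159 / 0.02161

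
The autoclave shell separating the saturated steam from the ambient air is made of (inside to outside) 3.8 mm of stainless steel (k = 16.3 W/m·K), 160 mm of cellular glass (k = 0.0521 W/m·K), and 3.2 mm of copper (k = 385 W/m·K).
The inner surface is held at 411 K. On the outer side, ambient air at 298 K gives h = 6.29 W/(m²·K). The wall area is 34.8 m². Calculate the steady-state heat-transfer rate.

Thermal resistances in series:
R_stainless steel = L/(kA) = 0.0038/(16.3×34.8) = 6.699×10^-6 K/W
R_cellular glass = L/(kA) = 0.16/(0.0521×34.8) = 0.08825 K/W
R_copper = L/(kA) = 0.0032/(385×34.8) = 2.388×10^-7 K/W
R_outer film = 1/(h_o·A) = 1/(6.29×34.8) = 0.004568 K/W
R_total = 0.09282 K/W
Q = ΔT / R_total = 113 / 0.09282

Q ≈ 1220 W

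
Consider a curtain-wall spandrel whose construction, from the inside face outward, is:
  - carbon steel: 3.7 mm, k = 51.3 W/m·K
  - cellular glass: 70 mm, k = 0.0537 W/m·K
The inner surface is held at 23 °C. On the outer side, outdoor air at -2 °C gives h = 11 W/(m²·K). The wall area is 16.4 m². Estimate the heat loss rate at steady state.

Treating each layer as a thermal resistance in series:
R_carbon steel = L/(kA) = 0.0037/(51.3×16.4) = 4.398×10^-6 K/W
R_cellular glass = L/(kA) = 0.07/(0.0537×16.4) = 0.07948 K/W
R_outer film = 1/(h_o·A) = 1/(11×16.4) = 0.005543 K/W
R_total = 0.08503 K/W
Q = ΔT / R_total = 25 / 0.08503

Q ≈ 294 W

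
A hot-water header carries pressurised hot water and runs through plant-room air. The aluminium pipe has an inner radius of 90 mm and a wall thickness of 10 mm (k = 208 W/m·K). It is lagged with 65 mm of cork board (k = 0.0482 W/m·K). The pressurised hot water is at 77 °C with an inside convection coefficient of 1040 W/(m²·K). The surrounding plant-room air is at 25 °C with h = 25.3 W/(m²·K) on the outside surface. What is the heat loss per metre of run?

q′ ≈ 30.7 W/m

Treating each annulus and film as a series resistance:
R_inner film = 1/(h_i·2πr₁L) = 1/(1040×2π×0.09×1) = 0.0017 K/W
R_aluminium pipe wall = ln(100/90)/(2π×208×1) = 8.062×10^-5 K/W
R_cork board = ln(165/100)/(2π×0.0482×1) = 1.654 K/W
R_outer film = 1/(h_o·2πr_oL) = 1/(25.3×2π×0.165×1) = 0.03813 K/W
R_total = 1.693 K/W
Q = ΔT/R_total = 52/1.693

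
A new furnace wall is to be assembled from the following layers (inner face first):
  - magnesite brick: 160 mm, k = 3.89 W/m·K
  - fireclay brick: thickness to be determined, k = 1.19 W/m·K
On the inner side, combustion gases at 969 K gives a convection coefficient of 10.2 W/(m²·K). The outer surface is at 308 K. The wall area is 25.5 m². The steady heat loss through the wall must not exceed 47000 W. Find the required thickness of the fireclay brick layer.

Thermal resistances in series:
R_inner film = 1/(h_i·A) = 1/(10.2×25.5) = 0.003845 K/W
R_magnesite brick = L/(kA) = 0.16/(3.89×25.5) = 0.001613 K/W
Sum of the known resistances R_other = 0.005458 K/W
Required total resistance R_tot = ΔT/Q_allow = 661/47000 = 0.01406 K/W
R_fireclay brick = R_tot − R_other = 0.008606 K/W
L = R·k·A = 0.008606×1.19×25.5

L ≈ 261 mm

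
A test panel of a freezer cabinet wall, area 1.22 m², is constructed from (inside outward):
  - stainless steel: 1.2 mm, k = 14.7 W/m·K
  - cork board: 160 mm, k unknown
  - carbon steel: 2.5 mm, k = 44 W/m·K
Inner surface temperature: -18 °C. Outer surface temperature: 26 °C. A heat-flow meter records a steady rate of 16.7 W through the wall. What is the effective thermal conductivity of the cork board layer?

Series thermal resistances:
R_stainless steel = L/(kA) = 0.0012/(14.7×1.22) = 6.691×10^-5 K/W
R_carbon steel = L/(kA) = 0.0025/(44×1.22) = 4.657×10^-5 K/W
Sum of known resistances R_other = 1.135×10^-4 K/W
Total R = ΔT/Q = 44/16.7 = 2.635 K/W
R_cork board = R_total − R_other = 2.635 K/W
k = L/(R·A) = 0.16/(2.635×1.22)

k ≈ 0.0498 W/(m·K)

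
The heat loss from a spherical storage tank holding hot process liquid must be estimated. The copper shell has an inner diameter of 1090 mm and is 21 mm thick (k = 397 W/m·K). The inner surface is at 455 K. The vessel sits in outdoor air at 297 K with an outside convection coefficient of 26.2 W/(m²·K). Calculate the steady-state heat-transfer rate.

For a spherical shell R = (1/r₁ − 1/r₂)/(4πk); film R = 1/(h·4πr²). In series:
R_copper shell = (1/0.545 − 1/0.566)/(4π×397) = 1.365×10^-5 K/W
R_outer film = 1/(h·4πr_o²) = 1/(26.2×4π×0.566²) = 0.009481 K/W
R_total = 0.009495 K/W
Q = ΔT/R_total = 158/0.009495

Q ≈ 16600 W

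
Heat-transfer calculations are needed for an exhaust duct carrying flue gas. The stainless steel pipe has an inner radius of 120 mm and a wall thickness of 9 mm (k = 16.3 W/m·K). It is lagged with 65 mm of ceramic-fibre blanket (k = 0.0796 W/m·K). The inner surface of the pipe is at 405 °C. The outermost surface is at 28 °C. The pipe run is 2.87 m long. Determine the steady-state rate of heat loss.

Q ≈ 1330 W

Treating each annulus and film as a series resistance:
R_stainless steel pipe wall = ln(129/120)/(2π×16.3×2.87) = 2.46×10^-4 K/W
R_ceramic-fibre blanket = ln(194/129)/(2π×0.0796×2.87) = 0.2843 K/W
R_total = 0.2845 K/W
Q = ΔT/R_total = 377/0.2845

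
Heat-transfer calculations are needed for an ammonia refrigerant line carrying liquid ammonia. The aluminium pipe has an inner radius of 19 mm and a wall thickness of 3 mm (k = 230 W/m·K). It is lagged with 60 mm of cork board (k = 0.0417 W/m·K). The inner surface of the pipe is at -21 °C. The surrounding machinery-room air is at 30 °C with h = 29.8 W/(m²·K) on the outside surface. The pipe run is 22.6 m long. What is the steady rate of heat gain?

Q ≈ 227 W

Cylindrical conduction, so R = ln(r₂/r₁)/(2πkL) per layer, in series:
R_aluminium pipe wall = ln(22/19)/(2π×230×22.6) = 4.489×10^-6 K/W
R_cork board = ln(82/22)/(2π×0.0417×22.6) = 0.2222 K/W
R_outer film = 1/(h_o·2πr_oL) = 1/(29.8×2π×0.082×22.6) = 0.002882 K/W
R_total = 0.2251 K/W
Q = ΔT/R_total = 51/0.2251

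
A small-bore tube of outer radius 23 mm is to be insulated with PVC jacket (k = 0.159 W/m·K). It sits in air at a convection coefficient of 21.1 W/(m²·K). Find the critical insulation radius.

r_cr ≈ 7.54 mm

For a cylinder r_cr = k/h = 0.159/21.1
r_cr = 7.54 mm; since the bare radius (23 mm) is above r_cr, any added insulation will reduce heat loss.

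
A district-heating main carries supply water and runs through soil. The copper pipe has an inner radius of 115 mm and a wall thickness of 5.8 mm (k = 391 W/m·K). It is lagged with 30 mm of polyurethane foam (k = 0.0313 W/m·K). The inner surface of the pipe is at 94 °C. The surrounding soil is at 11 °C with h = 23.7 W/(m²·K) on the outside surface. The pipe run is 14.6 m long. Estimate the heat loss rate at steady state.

Radial resistances (cylindrical: R_cond = ln(r_o/r_i)/(2πkL), R_conv = 1/(h·2πrL)):
R_copper pipe wall = ln(120.8/115)/(2π×391×14.6) = 1.372×10^-6 K/W
R_polyurethane foam = ln(150.8/120.8)/(2π×0.0313×14.6) = 0.07725 K/W
R_outer film = 1/(h_o·2πr_oL) = 1/(23.7×2π×0.1508×14.6) = 0.00305 K/W
R_total = 0.08031 K/W
Q = ΔT/R_total = 83/0.08031

Q ≈ 1030 W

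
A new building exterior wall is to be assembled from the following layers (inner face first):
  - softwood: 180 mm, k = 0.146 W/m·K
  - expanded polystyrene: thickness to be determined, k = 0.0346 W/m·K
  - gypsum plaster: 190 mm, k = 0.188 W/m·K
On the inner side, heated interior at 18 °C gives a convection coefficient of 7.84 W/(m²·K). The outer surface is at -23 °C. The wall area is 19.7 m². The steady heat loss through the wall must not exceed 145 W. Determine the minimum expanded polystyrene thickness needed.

Treating each layer as a thermal resistance in series:
R_inner film = 1/(h_i·A) = 1/(7.84×19.7) = 0.006475 K/W
R_softwood = L/(kA) = 0.18/(0.146×19.7) = 0.06258 K/W
R_gypsum plaster = L/(kA) = 0.19/(0.188×19.7) = 0.0513 K/W
Sum of the known resistances R_other = 0.1204 K/W
Required total resistance R_tot = ΔT/Q_allow = 41/145 = 0.2828 K/W
R_expanded polystyrene = R_tot − R_other = 0.1624 K/W
L = R·k·A = 0.1624×0.0346×19.7

L ≈ 111 mm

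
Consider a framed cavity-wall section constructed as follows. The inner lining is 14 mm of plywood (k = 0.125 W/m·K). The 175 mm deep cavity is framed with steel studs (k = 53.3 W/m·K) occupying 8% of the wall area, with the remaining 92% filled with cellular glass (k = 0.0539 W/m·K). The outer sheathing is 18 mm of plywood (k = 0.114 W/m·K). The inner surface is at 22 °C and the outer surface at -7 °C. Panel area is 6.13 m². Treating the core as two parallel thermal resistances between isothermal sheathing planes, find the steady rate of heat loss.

Sheathing layers in series; stud and cavity paths in parallel between them.
R_inner = 0.014/(0.125×6.13) = 0.01827 K/W
R_stud  = 0.175/(53.3×0.08×6.13) = 0.006695 K/W
R_cav   = 0.175/(0.0539×0.92×6.13) = 0.5757 K/W
1/R_core = 1/R_stud + 1/R_cav → R_core = 0.006618 K/W
R_outer = 0.018/(0.114×6.13) = 0.02576 K/W
R_total = 0.05065 K/W
Q = ΔT/R_total = 29/0.05065

Q ≈ 573 W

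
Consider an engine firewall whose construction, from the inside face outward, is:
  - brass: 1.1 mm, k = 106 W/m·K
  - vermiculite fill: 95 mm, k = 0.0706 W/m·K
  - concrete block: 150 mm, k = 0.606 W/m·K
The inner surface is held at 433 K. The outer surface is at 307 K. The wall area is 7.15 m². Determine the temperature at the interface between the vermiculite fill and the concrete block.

Treating each layer as a thermal resistance in series:
R_brass = L/(kA) = 0.0011/(106×7.15) = 1.451×10^-6 K/W
R_vermiculite fill = L/(kA) = 0.095/(0.0706×7.15) = 0.1882 K/W
R_concrete block = L/(kA) = 0.15/(0.606×7.15) = 0.03462 K/W
R_total = 0.2228 K/W;  Q = ΔT/R_total = 126/0.2228 = 565.5 W
T_interface = T_inner − Q·ΣR(inner→interface) = 433 − 565×0.1882

T ≈ 327 K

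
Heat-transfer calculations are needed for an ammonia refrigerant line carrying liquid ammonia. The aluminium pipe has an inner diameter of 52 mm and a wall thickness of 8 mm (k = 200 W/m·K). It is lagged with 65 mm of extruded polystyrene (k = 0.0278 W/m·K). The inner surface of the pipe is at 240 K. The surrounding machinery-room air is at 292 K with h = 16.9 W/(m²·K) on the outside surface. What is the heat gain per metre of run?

Treating each annulus and film as a series resistance:
R_aluminium pipe wall = ln(34/26)/(2π×200×1) = 2.135×10^-4 K/W
R_extruded polystyrene = ln(99/34)/(2π×0.0278×1) = 6.119 K/W
R_outer film = 1/(h_o·2πr_oL) = 1/(16.9×2π×0.099×1) = 0.09513 K/W
R_total = 6.214 K/W
Q = ΔT/R_total = 52/6.214

q′ ≈ 8.37 W/m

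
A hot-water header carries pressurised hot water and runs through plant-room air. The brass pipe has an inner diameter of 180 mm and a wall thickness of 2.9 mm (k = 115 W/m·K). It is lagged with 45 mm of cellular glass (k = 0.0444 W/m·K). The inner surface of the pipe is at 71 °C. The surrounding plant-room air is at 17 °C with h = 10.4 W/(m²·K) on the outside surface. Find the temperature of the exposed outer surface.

Treating each annulus and film as a series resistance:
R_brass pipe wall = ln(92.9/90)/(2π×115×1) = 4.389×10^-5 K/W
R_cellular glass = ln(137.9/92.9)/(2π×0.0444×1) = 1.416 K/W
R_outer film = 1/(h_o·2πr_oL) = 1/(10.4×2π×0.1379×1) = 0.111 K/W
R_total = 1.527 K/W
Q = ΔT/R_total = 54/1.527
Q = 35.4 W/m
T_interface = T_inner − Q·ΣR(inner→interface) = 71 − 35.4×1.416

T ≈ 20.9 °C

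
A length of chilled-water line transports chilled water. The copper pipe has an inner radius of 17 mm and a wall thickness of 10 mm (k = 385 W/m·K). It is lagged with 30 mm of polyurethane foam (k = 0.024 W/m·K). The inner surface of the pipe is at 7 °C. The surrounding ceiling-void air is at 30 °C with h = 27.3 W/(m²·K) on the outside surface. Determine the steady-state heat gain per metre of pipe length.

q′ ≈ 4.55 W/m

Per-layer cylindrical resistances, series-summed:
R_copper pipe wall = ln(27/17)/(2π×385×1) = 1.912×10^-4 K/W
R_polyurethane foam = ln(57/27)/(2π×0.024×1) = 4.955 K/W
R_outer film = 1/(h_o·2πr_oL) = 1/(27.3×2π×0.057×1) = 0.1023 K/W
R_total = 5.058 K/W
Q = ΔT/R_total = 23/5.058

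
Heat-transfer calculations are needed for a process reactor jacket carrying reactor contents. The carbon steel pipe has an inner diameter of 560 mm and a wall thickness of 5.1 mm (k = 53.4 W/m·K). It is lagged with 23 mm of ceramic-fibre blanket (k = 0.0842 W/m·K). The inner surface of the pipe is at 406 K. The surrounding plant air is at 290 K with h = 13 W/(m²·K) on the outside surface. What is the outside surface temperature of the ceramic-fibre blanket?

T ≈ 315 K

Radial resistances (cylindrical: R_cond = ln(r_o/r_i)/(2πkL), R_conv = 1/(h·2πrL)):
R_carbon steel pipe wall = ln(285.1/280)/(2π×53.4×1) = 5.38×10^-5 K/W
R_ceramic-fibre blanket = ln(308.1/285.1)/(2π×0.0842×1) = 0.1467 K/W
R_outer film = 1/(h_o·2πr_oL) = 1/(13×2π×0.3081×1) = 0.03974 K/W
R_total = 0.1864 K/W
Q = ΔT/R_total = 116/0.1864
Q = 622 W/m
T_interface = T_inner − Q·ΣR(inner→interface) = 406 − 622×0.1467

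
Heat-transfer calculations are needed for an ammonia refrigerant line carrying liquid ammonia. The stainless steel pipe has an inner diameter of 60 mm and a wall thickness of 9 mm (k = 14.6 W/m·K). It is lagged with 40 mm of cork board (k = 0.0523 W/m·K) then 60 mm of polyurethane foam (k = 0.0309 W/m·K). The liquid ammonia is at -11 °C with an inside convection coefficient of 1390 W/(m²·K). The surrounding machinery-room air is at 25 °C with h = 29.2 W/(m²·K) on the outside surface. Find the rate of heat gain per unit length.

For a radial system each layer contributes R = ln(r_out/r_in)/(2πkL); films add R = 1/(hA).
R_inner film = 1/(h_i·2πr₁L) = 1/(1390×2π×0.03×1) = 0.003817 K/W
R_stainless steel pipe wall = ln(39/30)/(2π×14.6×1) = 0.00286 K/W
R_cork board = ln(79/39)/(2π×0.0523×1) = 2.148 K/W
R_polyurethane foam = ln(139/79)/(2π×0.0309×1) = 2.91 K/W
R_outer film = 1/(h_o·2πr_oL) = 1/(29.2×2π×0.139×1) = 0.03921 K/W
R_total = 5.104 K/W
Q = ΔT/R_total = 36/5.104

q′ ≈ 7.05 W/m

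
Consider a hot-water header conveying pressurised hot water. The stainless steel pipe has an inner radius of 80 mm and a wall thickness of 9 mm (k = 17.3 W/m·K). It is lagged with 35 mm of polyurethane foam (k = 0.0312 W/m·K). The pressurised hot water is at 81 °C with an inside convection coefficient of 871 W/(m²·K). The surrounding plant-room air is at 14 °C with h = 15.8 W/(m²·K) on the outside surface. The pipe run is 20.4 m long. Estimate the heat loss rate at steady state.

Radial resistances (cylindrical: R_cond = ln(r_o/r_i)/(2πkL), R_conv = 1/(h·2πrL)):
R_inner film = 1/(h_i·2πr₁L) = 1/(871×2π×0.08×20.4) = 1.12×10^-4 K/W
R_stainless steel pipe wall = ln(89/80)/(2π×17.3×20.4) = 4.808×10^-5 K/W
R_polyurethane foam = ln(124/89)/(2π×0.0312×20.4) = 0.08293 K/W
R_outer film = 1/(h_o·2πr_oL) = 1/(15.8×2π×0.124×20.4) = 0.003982 K/W
R_total = 0.08707 K/W
Q = ΔT/R_total = 67/0.08707

Q ≈ 769 W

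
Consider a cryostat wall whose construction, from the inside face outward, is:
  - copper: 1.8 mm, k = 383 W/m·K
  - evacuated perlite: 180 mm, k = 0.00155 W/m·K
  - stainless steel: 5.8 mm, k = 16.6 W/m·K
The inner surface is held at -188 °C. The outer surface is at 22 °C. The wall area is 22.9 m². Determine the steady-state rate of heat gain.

Model the wall as resistances in series:
R_copper = L/(kA) = 0.0018/(383×22.9) = 2.052×10^-7 K/W
R_evacuated perlite = L/(kA) = 0.18/(0.00155×22.9) = 5.071 K/W
R_stainless steel = L/(kA) = 0.0058/(16.6×22.9) = 1.526×10^-5 K/W
R_total = 5.071 K/W
Q = ΔT / R_total = 210 / 5.071

Q ≈ 41.4 W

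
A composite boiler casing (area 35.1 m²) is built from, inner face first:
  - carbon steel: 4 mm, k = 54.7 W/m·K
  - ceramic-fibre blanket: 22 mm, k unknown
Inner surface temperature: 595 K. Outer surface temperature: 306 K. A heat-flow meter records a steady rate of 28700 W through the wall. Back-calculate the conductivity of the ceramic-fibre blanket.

Series thermal resistances:
R_carbon steel = L/(kA) = 0.004/(54.7×35.1) = 2.083×10^-6 K/W
Sum of known resistances R_other = 2.083×10^-6 K/W
Total R = ΔT/Q = 289/28700 = 0.01007 K/W
R_ceramic-fibre blanket = R_total − R_other = 0.01007 K/W
k = L/(R·A) = 0.022/(0.01007×35.1)

k ≈ 0.0623 W/(m·K)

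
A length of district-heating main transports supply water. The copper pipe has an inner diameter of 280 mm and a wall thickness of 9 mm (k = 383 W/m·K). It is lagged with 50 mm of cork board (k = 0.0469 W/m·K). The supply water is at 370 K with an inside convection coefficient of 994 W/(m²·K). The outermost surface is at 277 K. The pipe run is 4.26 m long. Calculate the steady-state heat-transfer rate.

Q ≈ 403 W

Treating each annulus and film as a series resistance:
R_inner film = 1/(h_i·2πr₁L) = 1/(994×2π×0.14×4.26) = 2.685×10^-4 K/W
R_copper pipe wall = ln(149/140)/(2π×383×4.26) = 6.078×10^-6 K/W
R_cork board = ln(199/149)/(2π×0.0469×4.26) = 0.2305 K/W
R_total = 0.2308 K/W
Q = ΔT/R_total = 93/0.2308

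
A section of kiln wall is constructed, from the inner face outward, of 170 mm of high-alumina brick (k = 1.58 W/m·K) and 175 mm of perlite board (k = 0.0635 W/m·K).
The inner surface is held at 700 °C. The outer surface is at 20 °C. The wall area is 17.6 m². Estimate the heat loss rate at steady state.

Model the wall as resistances in series:
R_high-alumina brick = L/(kA) = 0.17/(1.58×17.6) = 0.006113 K/W
R_perlite board = L/(kA) = 0.175/(0.0635×17.6) = 0.1566 K/W
R_total = 0.1627 K/W
Q = ΔT / R_total = 680 / 0.1627

Q ≈ 4180 W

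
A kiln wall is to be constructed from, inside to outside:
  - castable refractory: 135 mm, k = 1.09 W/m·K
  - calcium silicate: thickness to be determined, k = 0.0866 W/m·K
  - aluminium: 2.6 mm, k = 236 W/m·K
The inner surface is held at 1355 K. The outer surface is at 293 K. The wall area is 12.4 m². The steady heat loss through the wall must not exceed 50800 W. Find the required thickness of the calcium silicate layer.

Treating each layer as a thermal resistance in series:
R_castable refractory = L/(kA) = 0.135/(1.09×12.4) = 0.009988 K/W
R_aluminium = L/(kA) = 0.0026/(236×12.4) = 8.885×10^-7 K/W
Sum of the known resistances R_other = 0.009989 K/W
Required total resistance R_tot = ΔT/Q_allow = 1062/50800 = 0.02091 K/W
R_calcium silicate = R_tot − R_other = 0.01092 K/W
L = R·k·A = 0.01092×0.0866×12.4

L ≈ 11.7 mm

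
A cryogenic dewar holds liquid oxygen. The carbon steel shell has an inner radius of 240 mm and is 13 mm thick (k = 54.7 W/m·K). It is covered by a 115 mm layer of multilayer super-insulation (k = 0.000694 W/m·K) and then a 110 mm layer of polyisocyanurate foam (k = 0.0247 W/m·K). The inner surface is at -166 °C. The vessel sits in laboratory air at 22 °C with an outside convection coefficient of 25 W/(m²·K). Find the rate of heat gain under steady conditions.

Q ≈ 1.31 W

Radial (spherical) resistances in series:
R_carbon steel shell = (1/0.24 − 1/0.253)/(4π×54.7) = 3.115×10^-4 K/W
R_multilayer super-insulation = (1/0.253 − 1/0.368)/(4π×0.000694) = 141.6 K/W
R_polyisocyanurate foam = (1/0.368 − 1/0.478)/(4π×0.0247) = 2.015 K/W
R_outer film = 1/(h·4πr_o²) = 1/(25×4π×0.478²) = 0.01393 K/W
R_total = 143.7 K/W
Q = ΔT/R_total = 188/143.7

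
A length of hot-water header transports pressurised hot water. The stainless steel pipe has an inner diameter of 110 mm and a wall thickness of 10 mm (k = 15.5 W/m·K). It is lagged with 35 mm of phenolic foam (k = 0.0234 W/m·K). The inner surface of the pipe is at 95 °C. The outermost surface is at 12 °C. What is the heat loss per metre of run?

q′ ≈ 28.3 W/m

Treating each annulus and film as a series resistance:
R_stainless steel pipe wall = ln(65/55)/(2π×15.5×1) = 0.001715 K/W
R_phenolic foam = ln(100/65)/(2π×0.0234×1) = 2.93 K/W
R_total = 2.932 K/W
Q = ΔT/R_total = 83/2.932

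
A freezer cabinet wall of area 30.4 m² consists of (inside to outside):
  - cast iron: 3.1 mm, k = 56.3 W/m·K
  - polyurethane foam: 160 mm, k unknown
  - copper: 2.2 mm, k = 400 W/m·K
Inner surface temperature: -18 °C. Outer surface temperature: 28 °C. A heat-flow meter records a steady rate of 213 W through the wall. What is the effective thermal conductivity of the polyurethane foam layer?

k ≈ 0.0244 W/(m·K)

Thermal resistances in series:
R_cast iron = L/(kA) = 0.0031/(56.3×30.4) = 1.811×10^-6 K/W
R_copper = L/(kA) = 0.0022/(400×30.4) = 1.809×10^-7 K/W
Sum of known resistances R_other = 1.992×10^-6 K/W
Total R = ΔT/Q = 46/213 = 0.216 K/W
R_polyurethane foam = R_total − R_other = 0.216 K/W
k = L/(R·A) = 0.16/(0.216×30.4)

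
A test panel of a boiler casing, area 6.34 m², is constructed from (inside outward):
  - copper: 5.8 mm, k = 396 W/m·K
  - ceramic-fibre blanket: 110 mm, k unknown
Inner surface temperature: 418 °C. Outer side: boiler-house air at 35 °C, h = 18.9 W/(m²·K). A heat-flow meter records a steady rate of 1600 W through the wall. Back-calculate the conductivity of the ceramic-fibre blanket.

k ≈ 0.0751 W/(m·K)

Treating each layer as a thermal resistance in series:
R_copper = L/(kA) = 0.0058/(396×6.34) = 2.31×10^-6 K/W
R_outer film = 1/(h_o·A) = 1/(18.9×6.34) = 0.008345 K/W
Sum of known resistances R_other = 0.008348 K/W
Total R = ΔT/Q = 383/1600 = 0.2394 K/W
R_ceramic-fibre blanket = R_total − R_other = 0.231 K/W
k = L/(R·A) = 0.11/(0.231×6.34)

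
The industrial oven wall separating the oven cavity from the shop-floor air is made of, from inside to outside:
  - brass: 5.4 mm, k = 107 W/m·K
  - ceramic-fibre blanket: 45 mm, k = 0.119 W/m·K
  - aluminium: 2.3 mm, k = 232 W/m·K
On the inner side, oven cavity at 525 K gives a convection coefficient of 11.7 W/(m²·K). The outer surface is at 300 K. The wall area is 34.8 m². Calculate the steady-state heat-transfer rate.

Thermal resistances in series:
R_inner film = 1/(h_i·A) = 1/(11.7×34.8) = 0.002456 K/W
R_brass = L/(kA) = 0.0054/(107×34.8) = 1.45×10^-6 K/W
R_ceramic-fibre blanket = L/(kA) = 0.045/(0.119×34.8) = 0.01087 K/W
R_aluminium = L/(kA) = 0.0023/(232×34.8) = 2.849×10^-7 K/W
R_total = 0.01332 K/W
Q = ΔT / R_total = 225 / 0.01332

Q ≈ 16900 W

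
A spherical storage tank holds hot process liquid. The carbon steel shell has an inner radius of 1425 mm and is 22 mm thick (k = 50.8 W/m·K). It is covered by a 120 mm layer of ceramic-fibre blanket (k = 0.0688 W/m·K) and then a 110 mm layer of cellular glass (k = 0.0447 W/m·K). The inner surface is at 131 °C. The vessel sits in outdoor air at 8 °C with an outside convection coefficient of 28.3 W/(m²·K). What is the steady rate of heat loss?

Q ≈ 899 W

Spherical conduction: R = (1/r_in − 1/r_out)/(4πk) per layer; series-sum.
R_carbon steel shell = (1/1.425 − 1/1.447)/(4π×50.8) = 1.671×10^-5 K/W
R_ceramic-fibre blanket = (1/1.447 − 1/1.567)/(4π×0.0688) = 0.06121 K/W
R_cellular glass = (1/1.567 − 1/1.677)/(4π×0.0447) = 0.07452 K/W
R_outer film = 1/(h·4πr_o²) = 1/(28.3×4π×1.677²) = 9.999×10^-4 K/W
R_total = 0.1367 K/W
Q = ΔT/R_total = 123/0.1367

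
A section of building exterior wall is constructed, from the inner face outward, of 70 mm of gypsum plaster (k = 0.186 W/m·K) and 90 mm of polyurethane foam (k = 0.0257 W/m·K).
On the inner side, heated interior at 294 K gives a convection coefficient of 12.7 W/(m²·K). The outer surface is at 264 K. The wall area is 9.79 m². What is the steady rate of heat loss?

Q ≈ 74.2 W

Thermal resistances in series:
R_inner film = 1/(h_i·A) = 1/(12.7×9.79) = 0.008043 K/W
R_gypsum plaster = L/(kA) = 0.07/(0.186×9.79) = 0.03844 K/W
R_polyurethane foam = L/(kA) = 0.09/(0.0257×9.79) = 0.3577 K/W
R_total = 0.4042 K/W
Q = ΔT / R_total = 30 / 0.4042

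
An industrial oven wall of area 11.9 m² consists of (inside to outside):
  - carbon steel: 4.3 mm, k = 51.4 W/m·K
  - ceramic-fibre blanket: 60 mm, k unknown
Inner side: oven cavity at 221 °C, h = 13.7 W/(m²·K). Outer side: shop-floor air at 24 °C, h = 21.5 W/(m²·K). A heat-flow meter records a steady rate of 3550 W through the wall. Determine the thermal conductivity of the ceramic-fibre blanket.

Series thermal resistances:
R_inner film = 1/(h_i·A) = 1/(13.7×11.9) = 0.006134 K/W
R_carbon steel = L/(kA) = 0.0043/(51.4×11.9) = 7.03×10^-6 K/W
R_outer film = 1/(h_o·A) = 1/(21.5×11.9) = 0.003909 K/W
Sum of known resistances R_other = 0.01005 K/W
Total R = ΔT/Q = 197/3550 = 0.05549 K/W
R_ceramic-fibre blanket = R_total − R_other = 0.04544 K/W
k = L/(R·A) = 0.06/(0.04544×11.9)

k ≈ 0.111 W/(m·K)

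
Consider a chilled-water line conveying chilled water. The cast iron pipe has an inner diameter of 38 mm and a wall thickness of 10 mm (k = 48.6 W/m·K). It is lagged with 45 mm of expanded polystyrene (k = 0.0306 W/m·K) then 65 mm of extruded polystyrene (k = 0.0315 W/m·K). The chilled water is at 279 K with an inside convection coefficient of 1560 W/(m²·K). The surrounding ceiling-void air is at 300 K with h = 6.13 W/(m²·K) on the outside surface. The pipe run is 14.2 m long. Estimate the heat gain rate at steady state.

Q ≈ 36.1 W

Treating each annulus and film as a series resistance:
R_inner film = 1/(h_i·2πr₁L) = 1/(1560×2π×0.019×14.2) = 3.781×10^-4 K/W
R_cast iron pipe wall = ln(29/19)/(2π×48.6×14.2) = 9.752×10^-5 K/W
R_expanded polystyrene = ln(74/29)/(2π×0.0306×14.2) = 0.3431 K/W
R_extruded polystyrene = ln(139/74)/(2π×0.0315×14.2) = 0.2243 K/W
R_outer film = 1/(h_o·2πr_oL) = 1/(6.13×2π×0.139×14.2) = 0.01315 K/W
R_total = 0.5811 K/W
Q = ΔT/R_total = 21/0.5811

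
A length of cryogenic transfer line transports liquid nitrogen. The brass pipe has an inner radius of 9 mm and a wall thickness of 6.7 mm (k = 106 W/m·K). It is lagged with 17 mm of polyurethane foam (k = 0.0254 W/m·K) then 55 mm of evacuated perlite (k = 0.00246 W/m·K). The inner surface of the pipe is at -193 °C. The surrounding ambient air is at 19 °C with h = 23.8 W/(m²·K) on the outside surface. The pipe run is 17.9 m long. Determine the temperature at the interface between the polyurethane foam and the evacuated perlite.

For a radial system each layer contributes R = ln(r_out/r_in)/(2πkL); films add R = 1/(hA).
R_brass pipe wall = ln(15.7/9)/(2π×106×17.9) = 4.667×10^-5 K/W
R_polyurethane foam = ln(32.7/15.7)/(2π×0.0254×17.9) = 0.2568 K/W
R_evacuated perlite = ln(87.7/32.7)/(2π×0.00246×17.9) = 3.566 K/W
R_outer film = 1/(h_o·2πr_oL) = 1/(23.8×2π×0.0877×17.9) = 0.00426 K/W
R_total = 3.827 K/W
Q = ΔT/R_total = 212/3.827
Q = 55.4 W
T_interface = T_inner + Q·ΣR(inner→interface) = -193 + 55.4×0.2569

T ≈ -179 °C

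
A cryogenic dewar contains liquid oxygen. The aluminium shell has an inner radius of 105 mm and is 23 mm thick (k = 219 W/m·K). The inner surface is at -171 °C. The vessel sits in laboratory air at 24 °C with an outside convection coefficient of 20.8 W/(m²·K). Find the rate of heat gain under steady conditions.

Q ≈ 833 W

Each spherical layer contributes R = (1/r_i − 1/r_o)/(4πk):
R_aluminium shell = (1/0.105 − 1/0.128)/(4π×219) = 6.218×10^-4 K/W
R_outer film = 1/(h·4πr_o²) = 1/(20.8×4π×0.128²) = 0.2335 K/W
R_total = 0.2341 K/W
Q = ΔT/R_total = 195/0.2341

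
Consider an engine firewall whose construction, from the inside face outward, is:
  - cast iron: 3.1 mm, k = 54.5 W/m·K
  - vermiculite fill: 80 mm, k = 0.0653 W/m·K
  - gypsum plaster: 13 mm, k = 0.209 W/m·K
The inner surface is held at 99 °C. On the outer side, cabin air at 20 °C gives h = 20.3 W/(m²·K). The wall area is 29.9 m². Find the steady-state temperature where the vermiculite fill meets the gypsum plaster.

T ≈ 26.6 °C

Thermal resistances in series:
R_cast iron = L/(kA) = 0.0031/(54.5×29.9) = 1.902×10^-6 K/W
R_vermiculite fill = L/(kA) = 0.08/(0.0653×29.9) = 0.04097 K/W
R_gypsum plaster = L/(kA) = 0.013/(0.209×29.9) = 0.00208 K/W
R_outer film = 1/(h_o·A) = 1/(20.3×29.9) = 0.001648 K/W
R_total = 0.0447 K/W;  Q = ΔT/R_total = 79/0.0447 = 1767 W
T_interface = T_inner − Q·ΣR(inner→interface) = 99 − 1770×0.04098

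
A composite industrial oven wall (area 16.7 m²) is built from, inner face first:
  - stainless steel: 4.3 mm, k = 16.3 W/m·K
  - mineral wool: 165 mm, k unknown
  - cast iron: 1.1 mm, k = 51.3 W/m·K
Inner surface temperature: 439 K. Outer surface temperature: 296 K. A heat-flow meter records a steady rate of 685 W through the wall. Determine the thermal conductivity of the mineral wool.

Thermal resistances in series:
R_stainless steel = L/(kA) = 0.0043/(16.3×16.7) = 1.58×10^-5 K/W
R_cast iron = L/(kA) = 0.0011/(51.3×16.7) = 1.284×10^-6 K/W
Sum of known resistances R_other = 1.708×10^-5 K/W
Total R = ΔT/Q = 143/685 = 0.2088 K/W
R_mineral wool = R_total − R_other = 0.2087 K/W
k = L/(R·A) = 0.165/(0.2087×16.7)

k ≈ 0.0473 W/(m·K)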